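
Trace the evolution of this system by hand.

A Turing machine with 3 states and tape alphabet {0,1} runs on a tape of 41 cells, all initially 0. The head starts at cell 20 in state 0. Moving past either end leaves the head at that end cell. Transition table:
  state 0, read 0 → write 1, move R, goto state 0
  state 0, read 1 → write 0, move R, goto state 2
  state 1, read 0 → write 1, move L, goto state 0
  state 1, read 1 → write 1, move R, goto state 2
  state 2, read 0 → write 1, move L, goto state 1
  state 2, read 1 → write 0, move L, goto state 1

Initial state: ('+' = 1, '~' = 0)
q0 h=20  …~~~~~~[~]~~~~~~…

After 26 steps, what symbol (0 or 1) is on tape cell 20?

1

0) q0 h=20  …~~~~~~[~]~~~~~~…
1) q0 h=21  …~~~~~+[~]~~~~~~…
2) q0 h=22  …~~~~++[~]~~~~~~…
3) q0 h=23  …~~~+++[~]~~~~~~…
4) q0 h=24  …~~++++[~]~~~~~~…
5) q0 h=25  …~+++++[~]~~~~~~…
6) q0 h=26  …++++++[~]~~~~~~…
7) q0 h=27  …++++++[~]~~~~~~…
8) q0 h=28  …++++++[~]~~~~~~…
9) q0 h=29  …++++++[~]~~~~~~…
10) q0 h=30  …++++++[~]~~~~~~…
11) q0 h=31  …++++++[~]~~~~~~…
12) q0 h=32  …++++++[~]~~~~~~…
13) q0 h=33  …++++++[~]~~~~~~…
14) q0 h=34  …++++++[~]~~~~~~|
15) q0 h=35  …++++++[~]~~~~~|
16) q0 h=36  …++++++[~]~~~~|
17) q0 h=37  …++++++[~]~~~|
18) q0 h=38  …++++++[~]~~|
19) q0 h=39  …++++++[~]~|
20) q0 h=40  …++++++[~]|
21) q0 h=40  …++++++[+]|
22) q2 h=40  …++++++[~]|
23) q1 h=39  …++++++[+]+|
24) q2 h=40  …++++++[+]|
25) q1 h=39  …++++++[+]~|
26) q2 h=40  …++++++[~]|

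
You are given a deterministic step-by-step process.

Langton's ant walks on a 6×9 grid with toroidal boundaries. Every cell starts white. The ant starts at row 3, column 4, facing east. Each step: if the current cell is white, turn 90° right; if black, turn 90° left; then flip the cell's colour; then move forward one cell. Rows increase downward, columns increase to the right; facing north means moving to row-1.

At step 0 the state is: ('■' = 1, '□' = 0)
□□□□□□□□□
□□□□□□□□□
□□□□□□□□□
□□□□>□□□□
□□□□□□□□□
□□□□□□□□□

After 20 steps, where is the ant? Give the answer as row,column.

step 0: □□□□□□□□□
□□□□□□□□□
□□□□□□□□□
□□□□>□□□□
□□□□□□□□□
□□□□□□□□□
step 1: □□□□□□□□□
□□□□□□□□□
□□□□□□□□□
□□□□■□□□□
□□□□v□□□□
□□□□□□□□□
step 2: □□□□□□□□□
□□□□□□□□□
□□□□□□□□□
□□□□■□□□□
□□□<■□□□□
□□□□□□□□□
step 3: □□□□□□□□□
□□□□□□□□□
□□□□□□□□□
□□□^■□□□□
□□□■■□□□□
□□□□□□□□□
step 4: □□□□□□□□□
□□□□□□□□□
□□□□□□□□□
□□□■>□□□□
□□□■■□□□□
□□□□□□□□□
step 5: □□□□□□□□□
□□□□□□□□□
□□□□^□□□□
□□□■□□□□□
□□□■■□□□□
□□□□□□□□□
step 6: □□□□□□□□□
□□□□□□□□□
□□□□■>□□□
□□□■□□□□□
□□□■■□□□□
□□□□□□□□□
step 7: □□□□□□□□□
□□□□□□□□□
□□□□■■□□□
□□□■□v□□□
□□□■■□□□□
□□□□□□□□□
step 8: □□□□□□□□□
□□□□□□□□□
□□□□■■□□□
□□□■<■□□□
□□□■■□□□□
□□□□□□□□□
step 9: □□□□□□□□□
□□□□□□□□□
□□□□^■□□□
□□□■■■□□□
□□□■■□□□□
□□□□□□□□□
step 10: □□□□□□□□□
□□□□□□□□□
□□□<□■□□□
□□□■■■□□□
□□□■■□□□□
□□□□□□□□□
step 11: □□□□□□□□□
□□□^□□□□□
□□□■□■□□□
□□□■■■□□□
□□□■■□□□□
□□□□□□□□□
step 12: □□□□□□□□□
□□□■>□□□□
□□□■□■□□□
□□□■■■□□□
□□□■■□□□□
□□□□□□□□□
step 13: □□□□□□□□□
□□□■■□□□□
□□□■v■□□□
□□□■■■□□□
□□□■■□□□□
□□□□□□□□□
step 14: □□□□□□□□□
□□□■■□□□□
□□□<■■□□□
□□□■■■□□□
□□□■■□□□□
□□□□□□□□□
step 15: □□□□□□□□□
□□□■■□□□□
□□□□■■□□□
□□□v■■□□□
□□□■■□□□□
□□□□□□□□□
step 16: □□□□□□□□□
□□□■■□□□□
□□□□■■□□□
□□□□>■□□□
□□□■■□□□□
□□□□□□□□□
step 17: □□□□□□□□□
□□□■■□□□□
□□□□^■□□□
□□□□□■□□□
□□□■■□□□□
□□□□□□□□□
step 18: □□□□□□□□□
□□□■■□□□□
□□□<□■□□□
□□□□□■□□□
□□□■■□□□□
□□□□□□□□□
step 19: □□□□□□□□□
□□□^■□□□□
□□□■□■□□□
□□□□□■□□□
□□□■■□□□□
□□□□□□□□□
step 20: □□□□□□□□□
□□<□■□□□□
□□□■□■□□□
□□□□□■□□□
□□□■■□□□□
□□□□□□□□□

1,2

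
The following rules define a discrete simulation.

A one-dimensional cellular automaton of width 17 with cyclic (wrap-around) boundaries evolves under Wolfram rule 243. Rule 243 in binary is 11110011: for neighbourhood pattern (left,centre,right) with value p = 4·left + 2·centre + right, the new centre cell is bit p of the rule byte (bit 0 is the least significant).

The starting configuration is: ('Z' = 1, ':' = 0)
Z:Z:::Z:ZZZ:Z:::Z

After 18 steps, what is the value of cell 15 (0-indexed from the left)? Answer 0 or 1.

1

gen 0: Z:Z:::Z:ZZZ:Z:::Z
gen 1: ZZ:ZZZ:Z:ZZZ:ZZZ:
gen 2: :ZZ:ZZZ:Z:ZZZ:ZZZ
gen 3: Z:ZZ:ZZZ:Z:ZZZ:ZZ
gen 4: ZZ:ZZ:ZZZ:Z:ZZZ:Z
gen 5: ZZZ:ZZ:ZZZ:Z:ZZZ:
gen 6: :ZZZ:ZZ:ZZZ:Z:ZZZ
gen 7: Z:ZZZ:ZZ:ZZZ:Z:ZZ
gen 8: ZZ:ZZZ:ZZ:ZZZ:Z:Z
gen 9: ZZZ:ZZZ:ZZ:ZZZ:Z:
gen 10: :ZZZ:ZZZ:ZZ:ZZZ:Z
gen 11: Z:ZZZ:ZZZ:ZZ:ZZZ:
gen 12: :Z:ZZZ:ZZZ:ZZ:ZZZ
gen 13: Z:Z:ZZZ:ZZZ:ZZ:ZZ
gen 14: ZZ:Z:ZZZ:ZZZ:ZZ:Z
gen 15: ZZZ:Z:ZZZ:ZZZ:ZZ:
gen 16: :ZZZ:Z:ZZZ:ZZZ:ZZ
gen 17: Z:ZZZ:Z:ZZZ:ZZZ:Z
gen 18: ZZ:ZZZ:Z:ZZZ:ZZZ:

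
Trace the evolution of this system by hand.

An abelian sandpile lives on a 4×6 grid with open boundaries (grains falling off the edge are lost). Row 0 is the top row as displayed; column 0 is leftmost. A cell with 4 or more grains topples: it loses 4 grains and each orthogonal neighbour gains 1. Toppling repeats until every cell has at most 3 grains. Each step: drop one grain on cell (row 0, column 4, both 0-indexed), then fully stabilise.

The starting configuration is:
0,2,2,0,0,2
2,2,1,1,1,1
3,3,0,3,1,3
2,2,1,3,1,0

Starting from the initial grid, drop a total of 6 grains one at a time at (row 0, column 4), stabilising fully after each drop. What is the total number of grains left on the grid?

41

0) 0,2,2,0,0,2
2,2,1,1,1,1
3,3,0,3,1,3
2,2,1,3,1,0
1) 0,2,2,0,1,2
2,2,1,1,1,1
3,3,0,3,1,3
2,2,1,3,1,0
2) 0,2,2,0,2,2
2,2,1,1,1,1
3,3,0,3,1,3
2,2,1,3,1,0
3) 0,2,2,0,3,2
2,2,1,1,1,1
3,3,0,3,1,3
2,2,1,3,1,0
4) 0,2,2,1,0,3
2,2,1,1,2,1
3,3,0,3,1,3
2,2,1,3,1,0
5) 0,2,2,1,1,3
2,2,1,1,2,1
3,3,0,3,1,3
2,2,1,3,1,0
6) 0,2,2,1,2,3
2,2,1,1,2,1
3,3,0,3,1,3
2,2,1,3,1,0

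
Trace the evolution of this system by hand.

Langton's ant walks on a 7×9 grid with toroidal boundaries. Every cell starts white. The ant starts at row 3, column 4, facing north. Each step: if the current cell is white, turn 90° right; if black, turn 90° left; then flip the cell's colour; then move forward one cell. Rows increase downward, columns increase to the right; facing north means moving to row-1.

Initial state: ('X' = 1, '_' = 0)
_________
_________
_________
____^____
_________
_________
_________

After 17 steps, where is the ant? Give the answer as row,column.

3,3

t=0: _________
_________
_________
____^____
_________
_________
_________
t=1: _________
_________
_________
____X>___
_________
_________
_________
t=2: _________
_________
_________
____XX___
_____v___
_________
_________
t=3: _________
_________
_________
____XX___
____<X___
_________
_________
t=4: _________
_________
_________
____^X___
____XX___
_________
_________
t=5: _________
_________
_________
___<_X___
____XX___
_________
_________
t=6: _________
_________
___^_____
___X_X___
____XX___
_________
_________
t=7: _________
_________
___X>____
___X_X___
____XX___
_________
_________
t=8: _________
_________
___XX____
___XvX___
____XX___
_________
_________
t=9: _________
_________
___XX____
___<XX___
____XX___
_________
_________
t=10: _________
_________
___XX____
____XX___
___vXX___
_________
_________
t=11: _________
_________
___XX____
____XX___
__<XXX___
_________
_________
t=12: _________
_________
___XX____
__^_XX___
__XXXX___
_________
_________
t=13: _________
_________
___XX____
__X>XX___
__XXXX___
_________
_________
t=14: _________
_________
___XX____
__XXXX___
__XvXX___
_________
_________
t=15: _________
_________
___XX____
__XXXX___
__X_>X___
_________
_________
t=16: _________
_________
___XX____
__XX^X___
__X__X___
_________
_________
t=17: _________
_________
___XX____
__X<_X___
__X__X___
_________
_________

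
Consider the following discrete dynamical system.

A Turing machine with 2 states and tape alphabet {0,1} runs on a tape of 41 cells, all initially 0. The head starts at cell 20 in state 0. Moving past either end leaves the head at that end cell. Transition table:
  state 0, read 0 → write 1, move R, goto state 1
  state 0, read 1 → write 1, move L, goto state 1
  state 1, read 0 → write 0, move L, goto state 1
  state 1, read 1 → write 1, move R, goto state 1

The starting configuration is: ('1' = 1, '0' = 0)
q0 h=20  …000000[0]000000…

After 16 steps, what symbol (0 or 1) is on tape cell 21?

step 0: q0 h=20  …000000[0]000000…
step 1: q1 h=21  …000001[0]000000…
step 2: q1 h=20  …000000[1]000000…
step 3: q1 h=21  …000001[0]000000…
step 4: q1 h=20  …000000[1]000000…
step 5: q1 h=21  …000001[0]000000…
step 6: q1 h=20  …000000[1]000000…
step 7: q1 h=21  …000001[0]000000…
step 8: q1 h=20  …000000[1]000000…
step 9: q1 h=21  …000001[0]000000…
step 10: q1 h=20  …000000[1]000000…
step 11: q1 h=21  …000001[0]000000…
step 12: q1 h=20  …000000[1]000000…
step 13: q1 h=21  …000001[0]000000…
step 14: q1 h=20  …000000[1]000000…
step 15: q1 h=21  …000001[0]000000…
step 16: q1 h=20  …000000[1]000000…

0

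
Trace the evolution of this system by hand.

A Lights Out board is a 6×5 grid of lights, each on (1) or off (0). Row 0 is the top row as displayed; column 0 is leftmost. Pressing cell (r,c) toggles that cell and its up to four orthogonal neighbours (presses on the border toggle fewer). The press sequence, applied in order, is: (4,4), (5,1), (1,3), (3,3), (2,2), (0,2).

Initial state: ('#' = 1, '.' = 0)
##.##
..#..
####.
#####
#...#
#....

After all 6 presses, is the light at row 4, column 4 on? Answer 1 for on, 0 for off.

k=0  ##.##
..#..
####.
#####
#...#
#....
k=1  ##.##
..#..
####.
####.
#..#.
#...#
k=2  ##.##
..#..
####.
####.
##.#.
.##.#
k=3  ##..#
...##
###..
####.
##.#.
.##.#
k=4  ##..#
...##
####.
##..#
##...
.##.#
k=5  ##..#
..###
#....
###.#
##...
.##.#
k=6  #.###
...##
#....
###.#
##...
.##.#

0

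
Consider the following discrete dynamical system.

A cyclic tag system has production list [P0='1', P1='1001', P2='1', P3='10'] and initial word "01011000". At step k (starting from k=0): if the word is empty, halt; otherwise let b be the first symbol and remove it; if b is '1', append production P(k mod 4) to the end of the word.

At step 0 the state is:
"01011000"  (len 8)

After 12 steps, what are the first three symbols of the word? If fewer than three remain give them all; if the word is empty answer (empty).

101

gen 0: "01011000"  (len 8)
gen 1: "1011000"  (len 7)
gen 2: "0110001001"  (len 10)
gen 3: "110001001"  (len 9)
gen 4: "1000100110"  (len 10)
gen 5: "0001001101"  (len 10)
gen 6: "001001101"  (len 9)
gen 7: "01001101"  (len 8)
gen 8: "1001101"  (len 7)
gen 9: "0011011"  (len 7)
gen 10: "011011"  (len 6)
gen 11: "11011"  (len 5)
gen 12: "101110"  (len 6)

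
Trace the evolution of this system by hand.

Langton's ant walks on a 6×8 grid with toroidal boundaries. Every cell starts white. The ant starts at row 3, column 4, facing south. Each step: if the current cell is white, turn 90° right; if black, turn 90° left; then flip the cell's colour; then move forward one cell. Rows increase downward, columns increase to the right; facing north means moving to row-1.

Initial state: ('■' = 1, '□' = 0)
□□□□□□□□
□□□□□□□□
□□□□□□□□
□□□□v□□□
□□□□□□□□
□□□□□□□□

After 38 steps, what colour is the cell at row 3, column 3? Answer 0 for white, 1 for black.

t=0: □□□□□□□□
□□□□□□□□
□□□□□□□□
□□□□v□□□
□□□□□□□□
□□□□□□□□
t=1: □□□□□□□□
□□□□□□□□
□□□□□□□□
□□□<■□□□
□□□□□□□□
□□□□□□□□
t=2: □□□□□□□□
□□□□□□□□
□□□^□□□□
□□□■■□□□
□□□□□□□□
□□□□□□□□
t=3: □□□□□□□□
□□□□□□□□
□□□■>□□□
□□□■■□□□
□□□□□□□□
□□□□□□□□
t=4: □□□□□□□□
□□□□□□□□
□□□■■□□□
□□□■v□□□
□□□□□□□□
□□□□□□□□
t=5: □□□□□□□□
□□□□□□□□
□□□■■□□□
□□□■□>□□
□□□□□□□□
□□□□□□□□
t=6: □□□□□□□□
□□□□□□□□
□□□■■□□□
□□□■□■□□
□□□□□v□□
□□□□□□□□
t=7: □□□□□□□□
□□□□□□□□
□□□■■□□□
□□□■□■□□
□□□□<■□□
□□□□□□□□
t=8: □□□□□□□□
□□□□□□□□
□□□■■□□□
□□□■^■□□
□□□□■■□□
□□□□□□□□
t=9: □□□□□□□□
□□□□□□□□
□□□■■□□□
□□□■■>□□
□□□□■■□□
□□□□□□□□
t=10: □□□□□□□□
□□□□□□□□
□□□■■^□□
□□□■■□□□
□□□□■■□□
□□□□□□□□
t=11: □□□□□□□□
□□□□□□□□
□□□■■■>□
□□□■■□□□
□□□□■■□□
□□□□□□□□
t=12: □□□□□□□□
□□□□□□□□
□□□■■■■□
□□□■■□v□
□□□□■■□□
□□□□□□□□
t=13: □□□□□□□□
□□□□□□□□
□□□■■■■□
□□□■■<■□
□□□□■■□□
□□□□□□□□
t=14: □□□□□□□□
□□□□□□□□
□□□■■^■□
□□□■■■■□
□□□□■■□□
□□□□□□□□
t=15: □□□□□□□□
□□□□□□□□
□□□■<□■□
□□□■■■■□
□□□□■■□□
□□□□□□□□
t=16: □□□□□□□□
□□□□□□□□
□□□■□□■□
□□□■v■■□
□□□□■■□□
□□□□□□□□
t=17: □□□□□□□□
□□□□□□□□
□□□■□□■□
□□□■□>■□
□□□□■■□□
□□□□□□□□
t=18: □□□□□□□□
□□□□□□□□
□□□■□^■□
□□□■□□■□
□□□□■■□□
□□□□□□□□
t=19: □□□□□□□□
□□□□□□□□
□□□■□■>□
□□□■□□■□
□□□□■■□□
□□□□□□□□
t=20: □□□□□□□□
□□□□□□^□
□□□■□■□□
□□□■□□■□
□□□□■■□□
□□□□□□□□
t=21: □□□□□□□□
□□□□□□■>
□□□■□■□□
□□□■□□■□
□□□□■■□□
□□□□□□□□
t=22: □□□□□□□□
□□□□□□■■
□□□■□■□v
□□□■□□■□
□□□□■■□□
□□□□□□□□
t=23: □□□□□□□□
□□□□□□■■
□□□■□■<■
□□□■□□■□
□□□□■■□□
□□□□□□□□
t=24: □□□□□□□□
□□□□□□^■
□□□■□■■■
□□□■□□■□
□□□□■■□□
□□□□□□□□
t=25: □□□□□□□□
□□□□□<□■
□□□■□■■■
□□□■□□■□
□□□□■■□□
□□□□□□□□
t=26: □□□□□^□□
□□□□□■□■
□□□■□■■■
□□□■□□■□
□□□□■■□□
□□□□□□□□
t=27: □□□□□■>□
□□□□□■□■
□□□■□■■■
□□□■□□■□
□□□□■■□□
□□□□□□□□
t=28: □□□□□■■□
□□□□□■v■
□□□■□■■■
□□□■□□■□
□□□□■■□□
□□□□□□□□
t=29: □□□□□■■□
□□□□□<■■
□□□■□■■■
□□□■□□■□
□□□□■■□□
□□□□□□□□
t=30: □□□□□■■□
□□□□□□■■
□□□■□v■■
□□□■□□■□
□□□□■■□□
□□□□□□□□
t=31: □□□□□■■□
□□□□□□■■
□□□■□□>■
□□□■□□■□
□□□□■■□□
□□□□□□□□
t=32: □□□□□■■□
□□□□□□^■
□□□■□□□■
□□□■□□■□
□□□□■■□□
□□□□□□□□
t=33: □□□□□■■□
□□□□□<□■
□□□■□□□■
□□□■□□■□
□□□□■■□□
□□□□□□□□
t=34: □□□□□^■□
□□□□□■□■
□□□■□□□■
□□□■□□■□
□□□□■■□□
□□□□□□□□
t=35: □□□□<□■□
□□□□□■□■
□□□■□□□■
□□□■□□■□
□□□□■■□□
□□□□□□□□
t=36: □□□□■□■□
□□□□□■□■
□□□■□□□■
□□□■□□■□
□□□□■■□□
□□□□^□□□
t=37: □□□□■□■□
□□□□□■□■
□□□■□□□■
□□□■□□■□
□□□□■■□□
□□□□■>□□
t=38: □□□□■v■□
□□□□□■□■
□□□■□□□■
□□□■□□■□
□□□□■■□□
□□□□■■□□

1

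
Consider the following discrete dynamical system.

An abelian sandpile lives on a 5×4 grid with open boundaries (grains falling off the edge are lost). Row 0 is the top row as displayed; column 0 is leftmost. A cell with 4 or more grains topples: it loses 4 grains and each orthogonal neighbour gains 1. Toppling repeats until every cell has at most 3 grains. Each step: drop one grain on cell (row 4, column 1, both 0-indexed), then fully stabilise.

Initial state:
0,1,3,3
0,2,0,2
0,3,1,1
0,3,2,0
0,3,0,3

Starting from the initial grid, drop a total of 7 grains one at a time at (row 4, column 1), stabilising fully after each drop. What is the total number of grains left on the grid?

gen 0: 0,1,3,3
0,2,0,2
0,3,1,1
0,3,2,0
0,3,0,3
gen 1: 0,1,3,3
0,3,0,2
1,0,2,1
1,1,3,0
1,1,1,3
gen 2: 0,1,3,3
0,3,0,2
1,0,2,1
1,1,3,0
1,2,1,3
gen 3: 0,1,3,3
0,3,0,2
1,0,2,1
1,1,3,0
1,3,1,3
gen 4: 0,1,3,3
0,3,0,2
1,0,2,1
1,2,3,0
2,0,2,3
gen 5: 0,1,3,3
0,3,0,2
1,0,2,1
1,2,3,0
2,1,2,3
gen 6: 0,1,3,3
0,3,0,2
1,0,2,1
1,2,3,0
2,2,2,3
gen 7: 0,1,3,3
0,3,0,2
1,0,2,1
1,2,3,0
2,3,2,3

32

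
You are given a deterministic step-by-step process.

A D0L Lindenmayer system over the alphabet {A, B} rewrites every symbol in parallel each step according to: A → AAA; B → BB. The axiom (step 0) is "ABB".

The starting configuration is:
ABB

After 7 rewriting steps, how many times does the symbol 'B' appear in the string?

k=0  ABB
k=1  AAABBBB
k=2  AAAAAAAAABBBBBBBB
k=3  AAAAAAAAAAAAAAAAAAAAAAAAAAABBBBBBBBBBBBBBBB
k=4  AAAAAAAAAAAAAAAAAAAAAAAAAAAAAAAAAAAAAAAAAAAAAAAAAAAAAAAAAAAAAAAAAAAAAAAAAAAAAAAAABBBBBBBBBBBBBBBBBBBBBBBBBBBBBBBB
k=5  AAAAAAAAAAAAAAAAAAAAAAAAAAAAAAAAAAAAAAAAAAAAAAAAAAAAAAAAAA…BBBBBBBBBBBBBBBBBBBBBBBBBBBBBBBBBBBBBBBBBBBBBBBBBBBBBBBBBB  (len 307)
k=6  AAAAAAAAAAAAAAAAAAAAAAAAAAAAAAAAAAAAAAAAAAAAAAAAAAAAAAAAAA…BBBBBBBBBBBBBBBBBBBBBBBBBBBBBBBBBBBBBBBBBBBBBBBBBBBBBBBBBB  (len 857)
k=7  AAAAAAAAAAAAAAAAAAAAAAAAAAAAAAAAAAAAAAAAAAAAAAAAAAAAAAAAAA…BBBBBBBBBBBBBBBBBBBBBBBBBBBBBBBBBBBBBBBBBBBBBBBBBBBBBBBBBB  (len 2443)

256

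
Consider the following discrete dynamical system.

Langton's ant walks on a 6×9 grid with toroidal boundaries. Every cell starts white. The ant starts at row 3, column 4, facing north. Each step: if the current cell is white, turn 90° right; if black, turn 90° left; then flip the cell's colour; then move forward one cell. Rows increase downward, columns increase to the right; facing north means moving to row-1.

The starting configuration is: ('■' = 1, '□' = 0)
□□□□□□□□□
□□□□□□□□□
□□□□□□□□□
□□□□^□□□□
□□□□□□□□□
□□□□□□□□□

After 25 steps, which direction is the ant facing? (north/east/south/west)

t=0: □□□□□□□□□
□□□□□□□□□
□□□□□□□□□
□□□□^□□□□
□□□□□□□□□
□□□□□□□□□
t=1: □□□□□□□□□
□□□□□□□□□
□□□□□□□□□
□□□□■>□□□
□□□□□□□□□
□□□□□□□□□
t=2: □□□□□□□□□
□□□□□□□□□
□□□□□□□□□
□□□□■■□□□
□□□□□v□□□
□□□□□□□□□
t=3: □□□□□□□□□
□□□□□□□□□
□□□□□□□□□
□□□□■■□□□
□□□□<■□□□
□□□□□□□□□
t=4: □□□□□□□□□
□□□□□□□□□
□□□□□□□□□
□□□□^■□□□
□□□□■■□□□
□□□□□□□□□
t=5: □□□□□□□□□
□□□□□□□□□
□□□□□□□□□
□□□<□■□□□
□□□□■■□□□
□□□□□□□□□
t=6: □□□□□□□□□
□□□□□□□□□
□□□^□□□□□
□□□■□■□□□
□□□□■■□□□
□□□□□□□□□
t=7: □□□□□□□□□
□□□□□□□□□
□□□■>□□□□
□□□■□■□□□
□□□□■■□□□
□□□□□□□□□
t=8: □□□□□□□□□
□□□□□□□□□
□□□■■□□□□
□□□■v■□□□
□□□□■■□□□
□□□□□□□□□
t=9: □□□□□□□□□
□□□□□□□□□
□□□■■□□□□
□□□<■■□□□
□□□□■■□□□
□□□□□□□□□
t=10: □□□□□□□□□
□□□□□□□□□
□□□■■□□□□
□□□□■■□□□
□□□v■■□□□
□□□□□□□□□
t=11: □□□□□□□□□
□□□□□□□□□
□□□■■□□□□
□□□□■■□□□
□□<■■■□□□
□□□□□□□□□
t=12: □□□□□□□□□
□□□□□□□□□
□□□■■□□□□
□□^□■■□□□
□□■■■■□□□
□□□□□□□□□
t=13: □□□□□□□□□
□□□□□□□□□
□□□■■□□□□
□□■>■■□□□
□□■■■■□□□
□□□□□□□□□
t=14: □□□□□□□□□
□□□□□□□□□
□□□■■□□□□
□□■■■■□□□
□□■v■■□□□
□□□□□□□□□
t=15: □□□□□□□□□
□□□□□□□□□
□□□■■□□□□
□□■■■■□□□
□□■□>■□□□
□□□□□□□□□
t=16: □□□□□□□□□
□□□□□□□□□
□□□■■□□□□
□□■■^■□□□
□□■□□■□□□
□□□□□□□□□
t=17: □□□□□□□□□
□□□□□□□□□
□□□■■□□□□
□□■<□■□□□
□□■□□■□□□
□□□□□□□□□
t=18: □□□□□□□□□
□□□□□□□□□
□□□■■□□□□
□□■□□■□□□
□□■v□■□□□
□□□□□□□□□
t=19: □□□□□□□□□
□□□□□□□□□
□□□■■□□□□
□□■□□■□□□
□□<■□■□□□
□□□□□□□□□
t=20: □□□□□□□□□
□□□□□□□□□
□□□■■□□□□
□□■□□■□□□
□□□■□■□□□
□□v□□□□□□
t=21: □□□□□□□□□
□□□□□□□□□
□□□■■□□□□
□□■□□■□□□
□□□■□■□□□
□<■□□□□□□
t=22: □□□□□□□□□
□□□□□□□□□
□□□■■□□□□
□□■□□■□□□
□^□■□■□□□
□■■□□□□□□
t=23: □□□□□□□□□
□□□□□□□□□
□□□■■□□□□
□□■□□■□□□
□■>■□■□□□
□■■□□□□□□
t=24: □□□□□□□□□
□□□□□□□□□
□□□■■□□□□
□□■□□■□□□
□■■■□■□□□
□■v□□□□□□
t=25: □□□□□□□□□
□□□□□□□□□
□□□■■□□□□
□□■□□■□□□
□■■■□■□□□
□■□>□□□□□

east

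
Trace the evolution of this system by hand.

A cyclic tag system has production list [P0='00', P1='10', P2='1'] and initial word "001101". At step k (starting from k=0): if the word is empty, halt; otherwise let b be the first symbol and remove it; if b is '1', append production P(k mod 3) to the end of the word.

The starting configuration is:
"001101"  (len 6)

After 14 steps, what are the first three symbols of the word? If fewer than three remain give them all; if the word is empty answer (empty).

0) "001101"  (len 6)
1) "01101"  (len 5)
2) "1101"  (len 4)
3) "1011"  (len 4)
4) "01100"  (len 5)
5) "1100"  (len 4)
6) "1001"  (len 4)
7) "00100"  (len 5)
8) "0100"  (len 4)
9) "100"  (len 3)
10) "0000"  (len 4)
11) "000"  (len 3)
12) "00"  (len 2)
13) "0"  (len 1)
14) (halted — word empty)

(empty)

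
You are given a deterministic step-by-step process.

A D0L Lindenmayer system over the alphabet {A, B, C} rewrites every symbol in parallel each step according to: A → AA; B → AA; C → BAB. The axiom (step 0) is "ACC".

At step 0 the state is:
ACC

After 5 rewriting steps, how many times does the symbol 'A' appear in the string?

128

t=0: ACC
t=1: AABABBAB
t=2: AAAAAAAAAAAAAAAA
t=3: AAAAAAAAAAAAAAAAAAAAAAAAAAAAAAAA
t=4: AAAAAAAAAAAAAAAAAAAAAAAAAAAAAAAAAAAAAAAAAAAAAAAAAAAAAAAAAAAAAAAA
t=5: AAAAAAAAAAAAAAAAAAAAAAAAAAAAAAAAAAAAAAAAAAAAAAAAAAAAAAAAAA…AAAAAAAAAAAAAAAAAAAAAAAAAAAAAAAAAAAAAAAAAAAAAAAAAAAAAAAAAA  (len 128)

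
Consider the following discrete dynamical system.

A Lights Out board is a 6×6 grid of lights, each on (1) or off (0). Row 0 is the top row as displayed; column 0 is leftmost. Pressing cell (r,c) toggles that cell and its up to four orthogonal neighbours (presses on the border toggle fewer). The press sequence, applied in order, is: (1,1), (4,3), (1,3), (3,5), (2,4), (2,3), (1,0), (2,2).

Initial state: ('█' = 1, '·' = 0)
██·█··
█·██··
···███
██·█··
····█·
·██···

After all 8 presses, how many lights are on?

17

gen 0: ██·█··
█·██··
···███
██·█··
····█·
·██···
gen 1: █··█··
·█·█··
·█·███
██·█··
····█·
·██···
gen 2: █··█··
·█·█··
·█·███
██····
··██··
·███··
gen 3: █·····
·██·█·
·█··██
██····
··██··
·███··
gen 4: █·····
·██·█·
·█··█·
██··██
··██·█
·███··
gen 5: █·····
·██···
·█·█·█
██···█
··██·█
·███··
gen 6: █·····
·███··
·██·██
██·█·█
··██·█
·███··
gen 7: ······
█·██··
███·██
██·█·█
··██·█
·███··
gen 8: ······
█··█··
█··███
████·█
··██·█
·███··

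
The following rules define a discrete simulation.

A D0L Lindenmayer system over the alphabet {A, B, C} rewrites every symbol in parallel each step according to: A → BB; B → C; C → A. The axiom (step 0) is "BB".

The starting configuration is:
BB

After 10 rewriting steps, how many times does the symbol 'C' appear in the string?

0) BB
1) CC
2) AA
3) BBBB
4) CCCC
5) AAAA
6) BBBBBBBB
7) CCCCCCCC
8) AAAAAAAA
9) BBBBBBBBBBBBBBBB
10) CCCCCCCCCCCCCCCC

16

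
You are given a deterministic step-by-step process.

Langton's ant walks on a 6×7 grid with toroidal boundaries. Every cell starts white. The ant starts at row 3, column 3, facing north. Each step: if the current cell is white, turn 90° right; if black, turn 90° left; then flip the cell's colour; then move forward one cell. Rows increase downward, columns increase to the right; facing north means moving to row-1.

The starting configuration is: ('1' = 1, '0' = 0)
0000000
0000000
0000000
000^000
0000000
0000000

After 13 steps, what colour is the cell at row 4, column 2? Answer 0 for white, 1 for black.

1

step 0: 0000000
0000000
0000000
000^000
0000000
0000000
step 1: 0000000
0000000
0000000
0001>00
0000000
0000000
step 2: 0000000
0000000
0000000
0001100
0000v00
0000000
step 3: 0000000
0000000
0000000
0001100
000<100
0000000
step 4: 0000000
0000000
0000000
000^100
0001100
0000000
step 5: 0000000
0000000
0000000
00<0100
0001100
0000000
step 6: 0000000
0000000
00^0000
0010100
0001100
0000000
step 7: 0000000
0000000
001>000
0010100
0001100
0000000
step 8: 0000000
0000000
0011000
001v100
0001100
0000000
step 9: 0000000
0000000
0011000
00<1100
0001100
0000000
step 10: 0000000
0000000
0011000
0001100
00v1100
0000000
step 11: 0000000
0000000
0011000
0001100
0<11100
0000000
step 12: 0000000
0000000
0011000
0^01100
0111100
0000000
step 13: 0000000
0000000
0011000
01>1100
0111100
0000000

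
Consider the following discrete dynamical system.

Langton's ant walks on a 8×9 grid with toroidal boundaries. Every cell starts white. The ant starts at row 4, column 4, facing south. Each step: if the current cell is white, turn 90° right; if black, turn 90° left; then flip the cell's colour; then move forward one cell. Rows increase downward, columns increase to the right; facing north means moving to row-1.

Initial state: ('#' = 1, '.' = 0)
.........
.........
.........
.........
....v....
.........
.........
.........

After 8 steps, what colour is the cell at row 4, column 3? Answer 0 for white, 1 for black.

1

t=0: .........
.........
.........
.........
....v....
.........
.........
.........
t=1: .........
.........
.........
.........
...<#....
.........
.........
.........
t=2: .........
.........
.........
...^.....
...##....
.........
.........
.........
t=3: .........
.........
.........
...#>....
...##....
.........
.........
.........
t=4: .........
.........
.........
...##....
...#v....
.........
.........
.........
t=5: .........
.........
.........
...##....
...#.>...
.........
.........
.........
t=6: .........
.........
.........
...##....
...#.#...
.....v...
.........
.........
t=7: .........
.........
.........
...##....
...#.#...
....<#...
.........
.........
t=8: .........
.........
.........
...##....
...#^#...
....##...
.........
.........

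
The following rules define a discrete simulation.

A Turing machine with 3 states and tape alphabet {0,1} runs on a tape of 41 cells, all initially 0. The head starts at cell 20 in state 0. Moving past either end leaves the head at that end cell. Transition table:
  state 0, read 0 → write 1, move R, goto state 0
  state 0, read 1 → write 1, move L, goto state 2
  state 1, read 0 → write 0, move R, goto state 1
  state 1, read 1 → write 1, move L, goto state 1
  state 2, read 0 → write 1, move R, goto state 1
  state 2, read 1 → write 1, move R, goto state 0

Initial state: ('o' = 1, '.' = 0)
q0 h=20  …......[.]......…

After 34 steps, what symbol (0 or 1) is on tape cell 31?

t=0: q0 h=20  …......[.]......…
t=1: q0 h=21  ….....o[.]......…
t=2: q0 h=22  …....oo[.]......…
t=3: q0 h=23  …...ooo[.]......…
t=4: q0 h=24  …..oooo[.]......…
t=5: q0 h=25  ….ooooo[.]......…
t=6: q0 h=26  …oooooo[.]......…
t=7: q0 h=27  …oooooo[.]......…
t=8: q0 h=28  …oooooo[.]......…
t=9: q0 h=29  …oooooo[.]......…
t=10: q0 h=30  …oooooo[.]......…
t=11: q0 h=31  …oooooo[.]......…
t=12: q0 h=32  …oooooo[.]......…
t=13: q0 h=33  …oooooo[.]......…
t=14: q0 h=34  …oooooo[.]......|
t=15: q0 h=35  …oooooo[.].....|
t=16: q0 h=36  …oooooo[.]....|
t=17: q0 h=37  …oooooo[.]...|
t=18: q0 h=38  …oooooo[.]..|
t=19: q0 h=39  …oooooo[.].|
t=20: q0 h=40  …oooooo[.]|
t=21: q0 h=40  …oooooo[o]|
t=22: q2 h=39  …oooooo[o]o|
t=23: q0 h=40  …oooooo[o]|
t=24: q2 h=39  …oooooo[o]o|
t=25: q0 h=40  …oooooo[o]|
t=26: q2 h=39  …oooooo[o]o|
t=27: q0 h=40  …oooooo[o]|
t=28: q2 h=39  …oooooo[o]o|
t=29: q0 h=40  …oooooo[o]|
t=30: q2 h=39  …oooooo[o]o|
t=31: q0 h=40  …oooooo[o]|
t=32: q2 h=39  …oooooo[o]o|
t=33: q0 h=40  …oooooo[o]|
t=34: q2 h=39  …oooooo[o]o|

1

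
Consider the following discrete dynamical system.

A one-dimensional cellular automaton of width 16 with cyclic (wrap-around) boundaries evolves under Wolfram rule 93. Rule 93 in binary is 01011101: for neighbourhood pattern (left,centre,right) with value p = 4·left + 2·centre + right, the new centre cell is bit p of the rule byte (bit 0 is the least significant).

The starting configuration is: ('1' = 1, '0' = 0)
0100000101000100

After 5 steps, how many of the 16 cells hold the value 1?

t=0: 0100000101000100
t=1: 0111110101110111
t=2: 0100010101010101
t=3: 0111010101010101
t=4: 0101010101010101
t=5: 0101010101010101

8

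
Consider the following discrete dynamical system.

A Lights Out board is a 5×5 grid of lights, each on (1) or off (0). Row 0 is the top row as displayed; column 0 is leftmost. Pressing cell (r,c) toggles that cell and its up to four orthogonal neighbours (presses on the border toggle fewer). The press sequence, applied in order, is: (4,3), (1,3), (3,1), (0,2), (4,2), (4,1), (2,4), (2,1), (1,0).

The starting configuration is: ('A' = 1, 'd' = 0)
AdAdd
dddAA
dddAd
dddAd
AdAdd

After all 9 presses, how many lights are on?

11

k=0  AdAdd
dddAA
dddAd
dddAd
AdAdd
k=1  AdAdd
dddAA
dddAd
ddddd
AddAA
k=2  AdAAd
ddAdd
ddddd
ddddd
AddAA
k=3  AdAAd
ddAdd
dAddd
AAAdd
AAdAA
k=4  AAddd
ddddd
dAddd
AAAdd
AAdAA
k=5  AAddd
ddddd
dAddd
AAddd
AdAdA
k=6  AAddd
ddddd
dAddd
Adddd
dAddA
k=7  AAddd
ddddA
dAdAA
AdddA
dAddA
k=8  AAddd
dAddA
AdAAA
AAddA
dAddA
k=9  dAddd
AdddA
ddAAA
AAddA
dAddA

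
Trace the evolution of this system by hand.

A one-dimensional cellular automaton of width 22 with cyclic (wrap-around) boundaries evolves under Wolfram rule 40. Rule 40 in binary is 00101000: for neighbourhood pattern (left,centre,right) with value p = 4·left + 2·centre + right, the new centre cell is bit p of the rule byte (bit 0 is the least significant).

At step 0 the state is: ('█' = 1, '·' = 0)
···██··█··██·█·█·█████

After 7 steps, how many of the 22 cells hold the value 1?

k=0  ···██··█··██·█·█·█████
k=1  ···█······█·█·█·██····
k=2  ···········█·█·██·····
k=3  ············█·██······
k=4  ·············██·······
k=5  ·············█········
k=6  ······················
k=7  ······················

0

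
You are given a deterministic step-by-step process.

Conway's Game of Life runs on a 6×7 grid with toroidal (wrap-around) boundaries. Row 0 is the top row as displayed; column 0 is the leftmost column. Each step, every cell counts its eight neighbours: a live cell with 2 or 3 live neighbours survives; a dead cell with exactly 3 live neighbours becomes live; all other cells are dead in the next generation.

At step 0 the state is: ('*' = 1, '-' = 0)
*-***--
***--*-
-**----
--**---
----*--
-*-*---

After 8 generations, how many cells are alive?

7

[0] *-***--
***--*-
-**----
--**---
----*--
-*-*---
[1] *---*-*
*---*-*
*------
-***---
----*--
-*-----
[2] -*----*
-*-----
*-**--*
-***---
-*-*---
*----*-
[3] -*----*
-*----*
*--*---
----*--
**-**--
***---*
[4] -----**
-**---*
*------
***-*--
---****
---*-**
[5] --*-*--
-*---**
---*--*
***-*--
-*-----
*--*---
[6] *******
*-*****
---**-*
****---
---*---
-***---
[7] -------
-------
-------
**-----
*---*--
-----**
[8] -------
-------
-------
**-----
**---*-
-----**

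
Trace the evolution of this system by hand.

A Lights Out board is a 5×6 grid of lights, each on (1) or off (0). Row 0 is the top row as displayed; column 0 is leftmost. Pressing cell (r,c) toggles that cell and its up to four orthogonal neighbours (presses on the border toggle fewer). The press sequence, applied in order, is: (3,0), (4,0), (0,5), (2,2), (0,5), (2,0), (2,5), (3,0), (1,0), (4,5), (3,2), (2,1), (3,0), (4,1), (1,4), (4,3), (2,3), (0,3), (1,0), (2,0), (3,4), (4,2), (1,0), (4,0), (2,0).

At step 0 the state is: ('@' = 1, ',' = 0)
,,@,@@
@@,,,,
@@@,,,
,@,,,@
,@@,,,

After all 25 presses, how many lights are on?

19

k=0  ,,@,@@
@@,,,,
@@@,,,
,@,,,@
,@@,,,
k=1  ,,@,@@
@@,,,,
,@@,,,
@,,,,@
@@@,,,
k=2  ,,@,@@
@@,,,,
,@@,,,
,,,,,@
,,@,,,
k=3  ,,@,,,
@@,,,@
,@@,,,
,,,,,@
,,@,,,
k=4  ,,@,,,
@@@,,@
,,,@,,
,,@,,@
,,@,,,
k=5  ,,@,@@
@@@,,,
,,,@,,
,,@,,@
,,@,,,
k=6  ,,@,@@
,@@,,,
@@,@,,
@,@,,@
,,@,,,
k=7  ,,@,@@
,@@,,@
@@,@@@
@,@,,,
,,@,,,
k=8  ,,@,@@
,@@,,@
,@,@@@
,@@,,,
@,@,,,
k=9  @,@,@@
@,@,,@
@@,@@@
,@@,,,
@,@,,,
k=10  @,@,@@
@,@,,@
@@,@@@
,@@,,@
@,@,@@
k=11  @,@,@@
@,@,,@
@@@@@@
,,,@,@
@,,,@@
k=12  @,@,@@
@@@,,@
,,,@@@
,@,@,@
@,,,@@
k=13  @,@,@@
@@@,,@
@,,@@@
@,,@,@
,,,,@@
k=14  @,@,@@
@@@,,@
@,,@@@
@@,@,@
@@@,@@
k=15  @,@,,@
@@@@@,
@,,@,@
@@,@,@
@@@,@@
k=16  @,@,,@
@@@@@,
@,,@,@
@@,,,@
@@,@,@
k=17  @,@,,@
@@@,@,
@,@,@@
@@,@,@
@@,@,@
k=18  @,,@@@
@@@@@,
@,@,@@
@@,@,@
@@,@,@
k=19  ,,,@@@
,,@@@,
,,@,@@
@@,@,@
@@,@,@
k=20  ,,,@@@
@,@@@,
@@@,@@
,@,@,@
@@,@,@
k=21  ,,,@@@
@,@@@,
@@@,,@
,@,,@,
@@,@@@
k=22  ,,,@@@
@,@@@,
@@@,,@
,@@,@,
@,@,@@
k=23  @,,@@@
,@@@@,
,@@,,@
,@@,@,
@,@,@@
k=24  @,,@@@
,@@@@,
,@@,,@
@@@,@,
,@@,@@
k=25  @,,@@@
@@@@@,
@,@,,@
,@@,@,
,@@,@@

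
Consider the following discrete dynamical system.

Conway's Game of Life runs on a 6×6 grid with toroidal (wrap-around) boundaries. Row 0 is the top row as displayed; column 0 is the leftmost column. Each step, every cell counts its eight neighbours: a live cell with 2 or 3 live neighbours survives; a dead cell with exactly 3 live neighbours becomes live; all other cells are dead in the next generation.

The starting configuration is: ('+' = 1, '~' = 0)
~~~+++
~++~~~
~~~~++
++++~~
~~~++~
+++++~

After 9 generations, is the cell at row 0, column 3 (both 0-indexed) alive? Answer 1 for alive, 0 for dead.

k=0  ~~~+++
~++~~~
~~~~++
++++~~
~~~++~
+++++~
k=1  ~~~~~+
+~+~~~
~~~~++
+++~~~
~~~~~~
++~~~~
k=2  ~~~~~+
+~~~+~
~~++~+
++~~~+
~~+~~~
+~~~~~
k=3  +~~~~+
+~~++~
~~++~~
++~+++
~~~~~+
~~~~~~
k=4  +~~~++
+++++~
~~~~~~
++~+~+
~~~~~+
+~~~~+
k=5  ~~+~~~
+++++~
~~~~~~
+~~~++
~+~~~~
~~~~~~
k=6  ~~+~~~
~+++~~
~~+~~~
+~~~~+
+~~~~+
~~~~~~
k=7  ~+++~~
~+~+~~
+~++~~
++~~~+
+~~~~+
~~~~~~
k=8  ~+~+~~
+~~~+~
~~~+++
~~+~+~
~+~~~+
+++~~~
k=9  ~~~+~+
+~+~~~
~~~~~~
+~+~~~
~~~+~+
~~~~~~

1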